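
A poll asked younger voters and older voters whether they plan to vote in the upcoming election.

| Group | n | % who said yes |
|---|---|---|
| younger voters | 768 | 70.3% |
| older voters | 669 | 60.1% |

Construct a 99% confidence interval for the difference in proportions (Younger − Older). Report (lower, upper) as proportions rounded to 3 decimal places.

(0.037, 0.167)

Each SE is √(p̂(1−p̂)/n): √(0.7030·0.2970/768) = 0.01649 and √(0.6010·0.3990/669) = 0.01893.
SE(p̂₁ − p̂₂) = √(SE₁² + SE₂²) = √(0.0002719201 + 0.0003583449) = 0.02511, since the two samples are independent.
At 99% confidence z* = 2.576; margin = 2.576 × 0.02511 = 0.06468.
The difference is 0.7030 − 0.6010 = 0.1020, so the interval is 0.1020 ± 0.06468 = (0.037, 0.167).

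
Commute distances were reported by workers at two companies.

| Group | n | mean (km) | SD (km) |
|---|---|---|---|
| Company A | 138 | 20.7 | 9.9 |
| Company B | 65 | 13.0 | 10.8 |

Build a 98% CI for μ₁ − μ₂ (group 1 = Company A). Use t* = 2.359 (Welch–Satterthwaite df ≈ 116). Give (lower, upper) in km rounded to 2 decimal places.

(3.97, 11.43)

Standard errors of each mean: 9.9/√138 = 0.8427 and 10.8/√65 = 1.3396.
SE(x̄₁ − x̄₂) = √(0.8427² + 1.3396²) = 1.5826 for independent samples with unequal variances.
With t* = 2.359, the margin is 2.359 × 1.5826 = 3.7334.
x̄₁ − x̄₂ = 20.7 − 13.0 = 7.7000; the interval is 7.7000 ± 3.7334 = (3.97, 11.43).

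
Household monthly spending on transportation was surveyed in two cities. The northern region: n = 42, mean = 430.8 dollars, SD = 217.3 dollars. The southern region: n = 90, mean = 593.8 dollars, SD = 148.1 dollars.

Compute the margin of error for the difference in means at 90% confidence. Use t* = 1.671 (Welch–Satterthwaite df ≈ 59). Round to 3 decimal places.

61.804

Standard errors of each mean: 217.3/√42 = 33.5301 and 148.1/√90 = 15.6111.
SE(x̄₁ − x̄₂) = √(33.5301² + 15.6111²) = 36.9861 for independent samples with unequal variances.
With t* = 1.671, the margin is 1.671 × 36.9861 = 61.8038.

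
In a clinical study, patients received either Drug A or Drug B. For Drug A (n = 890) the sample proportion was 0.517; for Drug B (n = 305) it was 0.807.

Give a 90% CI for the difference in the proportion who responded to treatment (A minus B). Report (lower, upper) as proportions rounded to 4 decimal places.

SE₁ = √(p̂₁(1−p̂₁)/n₁) = √(0.5170·0.4830/890) = 0.01675; SE₂ = √(0.8070·0.1930/305) = 0.02260.
Independent samples: SE of the difference = √(SE₁² + SE₂²) = √(0.0002805625 + 0.00051076) = 0.02813.
z* for 90% confidence is 1.645, so the margin of error is 1.645 × 0.02813 = 0.04627.
Point estimate p̂₁ − p̂₂ = 0.5170 − 0.8070 = -0.2900.
-0.2900 ± 0.04627 → (-0.3363, -0.2437).

(-0.3363, -0.2437)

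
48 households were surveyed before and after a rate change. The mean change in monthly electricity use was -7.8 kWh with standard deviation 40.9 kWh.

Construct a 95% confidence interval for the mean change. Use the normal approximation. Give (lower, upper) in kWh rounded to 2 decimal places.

(-19.37, 3.77)

This is a matched-pairs design, so SE = s_d/√n = 40.9/√48 = 5.9034.
Margin = 1.960 × 5.9034 = 11.5707; the interval is -7.8 ± 11.5707 = (-19.37, 3.77).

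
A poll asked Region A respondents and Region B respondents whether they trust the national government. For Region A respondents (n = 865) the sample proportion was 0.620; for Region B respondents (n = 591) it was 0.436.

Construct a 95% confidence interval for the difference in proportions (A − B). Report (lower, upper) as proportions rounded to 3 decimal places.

The two standard errors are √(0.6200×0.3800/865) = 0.01650 and √(0.4360×0.5640/591) = 0.02040.
Because the samples are independent, SE_diff = √(0.01650² + 0.02040²) = 0.02624.
Using z* = 1.960 for 95%, ME = 1.960 × 0.02624 = 0.05143.
p̂₁ − p̂₂ = 0.1840; interval 0.1840 ± 0.05143 gives (0.133, 0.235).

(0.133, 0.235)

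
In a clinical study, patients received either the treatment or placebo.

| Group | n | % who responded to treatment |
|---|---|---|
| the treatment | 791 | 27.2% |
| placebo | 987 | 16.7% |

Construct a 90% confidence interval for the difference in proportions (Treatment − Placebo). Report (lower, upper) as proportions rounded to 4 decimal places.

(0.0725, 0.1375)

The two standard errors are √(0.2720×0.7280/791) = 0.01582 and √(0.1670×0.8330/987) = 0.01187.
Because the samples are independent, SE_diff = √(0.01582² + 0.01187²) = 0.01978.
Using z* = 1.645 for 90%, ME = 1.645 × 0.01978 = 0.03254.
p̂₁ − p̂₂ = 0.1050; interval 0.1050 ± 0.03254 gives (0.0725, 0.1375).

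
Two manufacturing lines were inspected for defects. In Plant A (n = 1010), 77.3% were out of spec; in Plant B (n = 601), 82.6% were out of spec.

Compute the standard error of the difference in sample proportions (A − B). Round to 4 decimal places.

0.0203

SE₁ = √(p̂₁(1−p̂₁)/n₁) = √(0.7730·0.2270/1010) = 0.01318; SE₂ = √(0.8260·0.1740/601) = 0.01546.
Independent samples: SE of the difference = √(SE₁² + SE₂²) = √(0.0001737124 + 0.0002390116) = 0.02032.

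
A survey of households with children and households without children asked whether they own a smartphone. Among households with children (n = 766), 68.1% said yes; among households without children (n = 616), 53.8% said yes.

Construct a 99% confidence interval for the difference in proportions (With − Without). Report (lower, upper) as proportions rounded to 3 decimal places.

(0.075, 0.211)

SE₁ = √(p̂₁(1−p̂₁)/n₁) = √(0.6810·0.3190/766) = 0.01684; SE₂ = √(0.5380·0.4620/616) = 0.02009.
Independent samples: SE of the difference = √(SE₁² + SE₂²) = √(0.0002835856 + 0.0004036081) = 0.02621.
z* for 99% confidence is 2.576, so the margin of error is 2.576 × 0.02621 = 0.06752.
Point estimate p̂₁ − p̂₂ = 0.6810 − 0.5380 = 0.1430.
0.1430 ± 0.06752 → (0.075, 0.211).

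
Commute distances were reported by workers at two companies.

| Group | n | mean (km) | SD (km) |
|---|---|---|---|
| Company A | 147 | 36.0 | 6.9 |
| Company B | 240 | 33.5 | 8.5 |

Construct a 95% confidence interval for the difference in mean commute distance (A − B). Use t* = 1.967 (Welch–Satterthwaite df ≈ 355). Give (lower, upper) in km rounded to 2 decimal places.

Per-group SEs: s₁/√n₁ = 6.9/√147 = 0.5691, s₂/√n₂ = 8.5/√240 = 0.5487.
Unpooled SE of the difference: √(0.32387481 + 0.30107169) = 0.7905.
Margin of error = t* · SE = 1.967 × 0.7905 = 1.5549.
x̄₁ − x̄₂ = 36.0 − 33.5 = 2.5000.
CI: 2.5000 ± 1.5549 = (0.95, 4.05).

(0.95, 4.05)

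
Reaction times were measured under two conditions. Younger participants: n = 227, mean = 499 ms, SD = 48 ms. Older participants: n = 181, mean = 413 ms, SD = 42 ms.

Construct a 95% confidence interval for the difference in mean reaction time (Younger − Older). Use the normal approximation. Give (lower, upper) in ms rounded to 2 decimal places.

Standard errors of each mean: 48/√227 = 3.1859 and 42/√181 = 3.1218.
SE(x̄₁ − x̄₂) = √(3.1859² + 3.1218²) = 4.4604 for independent samples with unequal variances.
With z* = 1.960, the margin is 1.960 × 4.4604 = 8.7424.
x̄₁ − x̄₂ = 499 − 413 = 86.0000; the interval is 86.0000 ± 8.7424 = (77.26, 94.74).

(77.26, 94.74)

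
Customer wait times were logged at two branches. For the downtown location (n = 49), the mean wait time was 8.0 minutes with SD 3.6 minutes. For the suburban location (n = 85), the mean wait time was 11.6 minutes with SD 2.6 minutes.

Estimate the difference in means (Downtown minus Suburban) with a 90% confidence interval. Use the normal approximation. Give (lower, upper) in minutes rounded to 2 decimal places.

SE₁ = s₁/√n₁ = 3.6/√49 = 0.5143; SE₂ = 2.6/√85 = 0.2820.
Independent samples, unequal variances: SE_diff = √(SE₁² + SE₂²) = √(0.26450449 + 0.079524) = 0.5865.
z* = 1.645, so margin of error = 1.645 × 0.5865 = 0.9648.
Difference in means = 8.0 − 11.6 = -3.6000.
-3.6000 ± 0.9648 → (-4.56, -2.64).

(-4.56, -2.64)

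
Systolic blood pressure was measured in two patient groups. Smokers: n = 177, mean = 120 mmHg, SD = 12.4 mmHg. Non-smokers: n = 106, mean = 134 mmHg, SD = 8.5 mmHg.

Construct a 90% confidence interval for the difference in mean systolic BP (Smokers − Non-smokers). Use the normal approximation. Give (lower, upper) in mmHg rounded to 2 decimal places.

SE₁ = s₁/√n₁ = 12.4/√177 = 0.9320; SE₂ = 8.5/√106 = 0.8256.
Independent samples, unequal variances: SE_diff = √(SE₁² + SE₂²) = √(0.868624 + 0.68161536) = 1.2451.
z* = 1.645, so margin of error = 1.645 × 1.2451 = 2.0482.
Difference in means = 120 − 134 = -14.0000.
-14.0000 ± 2.0482 → (-16.05, -11.95).

(-16.05, -11.95)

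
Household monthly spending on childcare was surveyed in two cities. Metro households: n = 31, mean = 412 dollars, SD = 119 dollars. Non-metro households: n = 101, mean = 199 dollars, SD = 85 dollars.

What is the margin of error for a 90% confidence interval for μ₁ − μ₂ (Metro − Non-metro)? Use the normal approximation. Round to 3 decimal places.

SE₁ = s₁/√n₁ = 119/√31 = 21.3730; SE₂ = 85/√101 = 8.4578.
Independent samples, unequal variances: SE_diff = √(SE₁² + SE₂²) = √(456.805129 + 71.53438084) = 22.9856.
z* = 1.645, so margin of error = 1.645 × 22.9856 = 37.8113.

37.811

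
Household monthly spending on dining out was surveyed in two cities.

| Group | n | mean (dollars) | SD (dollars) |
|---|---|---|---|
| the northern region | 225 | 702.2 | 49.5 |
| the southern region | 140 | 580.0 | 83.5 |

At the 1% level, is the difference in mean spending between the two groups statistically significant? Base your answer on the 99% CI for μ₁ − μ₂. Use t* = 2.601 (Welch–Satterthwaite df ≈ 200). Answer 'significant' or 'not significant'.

SE₁ = s₁/√n₁ = 49.5/√225 = 3.3000; SE₂ = 83.5/√140 = 7.0570.
Independent samples, unequal variances: SE_diff = √(SE₁² + SE₂²) = √(10.89 + 49.801249) = 7.7905.
t* = 2.601, so margin of error = 2.601 × 7.7905 = 20.2631.
Difference in means = 702.2 − 580.0 = 122.2000.
122.2000 ± 20.2631 → (101.9369, 142.4631).
The interval (101.9369, 142.4631) does not contain 0, so the difference is significant.

significant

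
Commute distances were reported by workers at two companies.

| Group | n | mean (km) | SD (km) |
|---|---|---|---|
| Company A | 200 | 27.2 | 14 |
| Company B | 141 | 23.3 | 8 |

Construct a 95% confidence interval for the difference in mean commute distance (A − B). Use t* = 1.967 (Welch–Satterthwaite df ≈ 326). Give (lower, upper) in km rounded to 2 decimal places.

(1.54, 6.26)

Per-group SEs: s₁/√n₁ = 14/√200 = 0.9899, s₂/√n₂ = 8/√141 = 0.6737.
Unpooled SE of the difference: √(0.97990201 + 0.45387169) = 1.1974.
Margin of error = t* · SE = 1.967 × 1.1974 = 2.3553.
x̄₁ − x̄₂ = 27.2 − 23.3 = 3.9000.
CI: 3.9000 ± 2.3553 = (1.54, 6.26).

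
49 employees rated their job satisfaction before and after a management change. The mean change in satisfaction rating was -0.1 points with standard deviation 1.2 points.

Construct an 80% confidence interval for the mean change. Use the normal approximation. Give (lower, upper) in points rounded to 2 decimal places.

(-0.32, 0.12)

This is a matched-pairs design, so SE = s_d/√n = 1.2/√49 = 0.1714.
Margin = 1.282 × 0.1714 = 0.2197; the interval is -0.1 ± 0.2197 = (-0.32, 0.12).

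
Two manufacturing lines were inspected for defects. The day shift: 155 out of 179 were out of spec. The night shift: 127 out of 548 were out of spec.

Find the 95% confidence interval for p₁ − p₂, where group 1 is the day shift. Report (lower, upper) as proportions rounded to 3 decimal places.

First, p̂₁ = 155/179 = 0.8659; p̂₂ = 127/548 = 0.2318.
The two standard errors are √(0.8659×0.1341/179) = 0.02547 and √(0.2318×0.7682/548) = 0.01803.
Because the samples are independent, SE_diff = √(0.02547² + 0.01803²) = 0.03121.
Using z* = 1.960 for 95%, ME = 1.960 × 0.03121 = 0.06117.
p̂₁ − p̂₂ = 0.6341; interval 0.6341 ± 0.06117 gives (0.573, 0.695).

(0.573, 0.695)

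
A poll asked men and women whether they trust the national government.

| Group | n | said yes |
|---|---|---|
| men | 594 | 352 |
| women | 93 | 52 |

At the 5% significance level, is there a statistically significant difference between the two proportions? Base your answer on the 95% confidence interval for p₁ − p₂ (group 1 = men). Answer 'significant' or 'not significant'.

not significant

First, p̂₁ = 352/594 = 0.5926; p̂₂ = 52/93 = 0.5591.
The two standard errors are √(0.5926×0.4074/594) = 0.02016 and √(0.5591×0.4409/93) = 0.05148.
Because the samples are independent, SE_diff = √(0.02016² + 0.05148²) = 0.05529.
Using z* = 1.960 for 95%, ME = 1.960 × 0.05529 = 0.10837.
p̂₁ − p̂₂ = 0.0335; interval 0.0335 ± 0.10837 gives (-0.07487, 0.14187).
The interval (-0.07487, 0.14187) contains 0, so the difference is not significant.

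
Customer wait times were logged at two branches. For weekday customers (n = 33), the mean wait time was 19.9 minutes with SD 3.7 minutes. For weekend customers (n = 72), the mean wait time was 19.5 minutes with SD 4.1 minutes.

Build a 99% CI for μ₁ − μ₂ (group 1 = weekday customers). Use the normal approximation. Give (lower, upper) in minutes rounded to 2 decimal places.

(-1.67, 2.47)

Per-group SEs: s₁/√n₁ = 3.7/√33 = 0.6441, s₂/√n₂ = 4.1/√72 = 0.4832.
Unpooled SE of the difference: √(0.41486481 + 0.23348224) = 0.8052.
Margin of error = z* · SE = 2.576 × 0.8052 = 2.0742.
x̄₁ − x̄₂ = 19.9 − 19.5 = 0.4000.
CI: 0.4000 ± 2.0742 = (-1.67, 2.47).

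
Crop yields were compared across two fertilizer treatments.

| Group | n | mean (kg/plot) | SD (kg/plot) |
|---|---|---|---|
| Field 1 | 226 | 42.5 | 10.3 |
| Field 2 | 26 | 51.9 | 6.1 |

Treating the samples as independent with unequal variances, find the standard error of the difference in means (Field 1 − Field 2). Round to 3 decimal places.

Standard errors of each mean: 10.3/√226 = 0.6851 and 6.1/√26 = 1.1963.
SE(x̄₁ − x̄₂) = √(0.6851² + 1.1963²) = 1.3786 for independent samples with unequal variances.

1.379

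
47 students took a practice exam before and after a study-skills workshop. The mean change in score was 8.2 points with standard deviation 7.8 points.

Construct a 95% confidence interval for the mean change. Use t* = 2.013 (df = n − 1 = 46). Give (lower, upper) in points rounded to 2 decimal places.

(5.91, 10.49)

Paired design: SE = s_d/√n = 7.8/√47 = 1.1377.
t* = 2.013; margin of error = 2.013 × 1.1377 = 2.2902.
8.2 ± 2.2902 → (5.91, 10.49).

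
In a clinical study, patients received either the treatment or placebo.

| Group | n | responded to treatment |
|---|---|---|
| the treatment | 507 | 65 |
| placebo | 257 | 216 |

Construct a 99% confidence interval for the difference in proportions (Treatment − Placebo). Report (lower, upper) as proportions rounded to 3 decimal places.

(-0.782, -0.642)

p̂₁ = 65/507 = 0.1282 and p̂₂ = 216/257 = 0.8405.
SE₁ = √(p̂₁(1−p̂₁)/n₁) = √(0.1282·0.8718/507) = 0.01485; SE₂ = √(0.8405·0.1595/257) = 0.02284.
Independent samples: SE of the difference = √(SE₁² + SE₂²) = √(0.0002205225 + 0.0005216656) = 0.02724.
z* for 99% confidence is 2.576, so the margin of error is 2.576 × 0.02724 = 0.07017.
Point estimate p̂₁ − p̂₂ = 0.1282 − 0.8405 = -0.7123.
-0.7123 ± 0.07017 → (-0.782, -0.642).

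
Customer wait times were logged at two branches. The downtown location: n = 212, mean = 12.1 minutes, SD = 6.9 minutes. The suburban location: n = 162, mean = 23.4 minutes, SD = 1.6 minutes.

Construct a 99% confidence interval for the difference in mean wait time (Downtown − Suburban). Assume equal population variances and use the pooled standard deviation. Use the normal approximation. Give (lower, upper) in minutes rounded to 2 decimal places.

s_p = √[((n₁−1)s₁² + (n₂−1)s₂²)/(n₁+n₂−2)] = √[(211·6.9² + 161·1.6²)/372] = 5.3021.
SE = 5.3021·√(1/212 + 1/162) = 0.5533.
With z* = 2.576, margin = 2.576 × 0.5533 = 1.4253.
x̄₁ − x̄₂ = 12.1 − 23.4 = -11.3000; interval -11.3000 ± 1.4253 = (-12.73, -9.87).

(-12.73, -9.87)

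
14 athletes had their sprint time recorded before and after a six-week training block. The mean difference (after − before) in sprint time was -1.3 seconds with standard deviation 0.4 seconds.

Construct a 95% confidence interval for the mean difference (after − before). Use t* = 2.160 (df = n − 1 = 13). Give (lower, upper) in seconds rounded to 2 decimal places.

This is a matched-pairs design, so SE = s_d/√n = 0.4/√14 = 0.1069.
Margin = 2.160 × 0.1069 = 0.2309; the interval is -1.3 ± 0.2309 = (-1.53, -1.07).

(-1.53, -1.07)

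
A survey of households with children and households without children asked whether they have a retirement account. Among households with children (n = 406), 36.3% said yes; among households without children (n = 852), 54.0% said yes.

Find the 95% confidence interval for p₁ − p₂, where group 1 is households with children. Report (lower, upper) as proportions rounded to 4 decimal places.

(-0.2345, -0.1195)

Each SE is √(p̂(1−p̂)/n): √(0.3630·0.6370/406) = 0.02386 and √(0.5400·0.4600/852) = 0.01707.
SE(p̂₁ − p̂₂) = √(SE₁² + SE₂²) = √(0.0005692996 + 0.0002913849) = 0.02934, since the two samples are independent.
At 95% confidence z* = 1.960; margin = 1.960 × 0.02934 = 0.05751.
The difference is 0.3630 − 0.5400 = -0.1770, so the interval is -0.1770 ± 0.05751 = (-0.2345, -0.1195).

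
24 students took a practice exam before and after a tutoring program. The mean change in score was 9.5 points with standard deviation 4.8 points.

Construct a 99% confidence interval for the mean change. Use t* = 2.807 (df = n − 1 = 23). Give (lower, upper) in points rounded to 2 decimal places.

(6.75, 12.25)

Paired design: SE = s_d/√n = 4.8/√24 = 0.9798.
t* = 2.807; margin of error = 2.807 × 0.9798 = 2.7503.
9.5 ± 2.7503 → (6.75, 12.25).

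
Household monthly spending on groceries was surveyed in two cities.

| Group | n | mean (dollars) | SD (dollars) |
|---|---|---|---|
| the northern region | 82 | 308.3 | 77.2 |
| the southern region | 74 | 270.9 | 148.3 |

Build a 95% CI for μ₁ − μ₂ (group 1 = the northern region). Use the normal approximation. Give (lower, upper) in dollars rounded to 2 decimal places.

(-0.30, 75.10)

SE₁ = s₁/√n₁ = 77.2/√82 = 8.5253; SE₂ = 148.3/√74 = 17.2395.
Independent samples, unequal variances: SE_diff = √(SE₁² + SE₂²) = √(72.68074009 + 297.20036025) = 19.2323.
z* = 1.960, so margin of error = 1.960 × 19.2323 = 37.6953.
Difference in means = 308.3 − 270.9 = 37.4000.
37.4000 ± 37.6953 → (-0.30, 75.10).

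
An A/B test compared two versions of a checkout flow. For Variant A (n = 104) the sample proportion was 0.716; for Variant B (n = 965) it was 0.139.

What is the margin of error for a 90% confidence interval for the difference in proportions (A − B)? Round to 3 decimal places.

0.075

Each SE is √(p̂(1−p̂)/n): √(0.7160·0.2840/104) = 0.04422 and √(0.1390·0.8610/965) = 0.01114.
SE(p̂₁ − p̂₂) = √(SE₁² + SE₂²) = √(0.0019554084 + 0.0001240996) = 0.04560, since the two samples are independent.
At 90% confidence z* = 1.645; margin = 1.645 × 0.04560 = 0.07501.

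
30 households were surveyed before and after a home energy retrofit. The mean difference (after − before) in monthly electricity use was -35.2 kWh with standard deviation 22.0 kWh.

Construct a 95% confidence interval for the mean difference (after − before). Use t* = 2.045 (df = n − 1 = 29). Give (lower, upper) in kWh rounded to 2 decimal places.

This is a matched-pairs design, so SE = s_d/√n = 22.0/√30 = 4.0166.
Margin = 2.045 × 4.0166 = 8.2139; the interval is -35.2 ± 8.2139 = (-43.41, -26.99).

(-43.41, -26.99)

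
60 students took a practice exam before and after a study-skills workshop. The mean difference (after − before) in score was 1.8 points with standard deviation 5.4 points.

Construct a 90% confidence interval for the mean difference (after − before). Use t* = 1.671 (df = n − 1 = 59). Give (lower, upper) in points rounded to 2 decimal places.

Paired design: SE = s_d/√n = 5.4/√60 = 0.6971.
t* = 1.671; margin of error = 1.671 × 0.6971 = 1.1649.
1.8 ± 1.1649 → (0.64, 2.96).

(0.64, 2.96)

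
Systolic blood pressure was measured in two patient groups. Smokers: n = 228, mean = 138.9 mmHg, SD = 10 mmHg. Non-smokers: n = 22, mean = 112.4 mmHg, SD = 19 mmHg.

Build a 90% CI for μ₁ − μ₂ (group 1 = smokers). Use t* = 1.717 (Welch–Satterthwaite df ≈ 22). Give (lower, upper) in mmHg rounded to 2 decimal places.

Standard errors of each mean: 10/√228 = 0.6623 and 19/√22 = 4.0508.
SE(x̄₁ − x̄₂) = √(0.6623² + 4.0508²) = 4.1046 for independent samples with unequal variances.
With t* = 1.717, the margin is 1.717 × 4.1046 = 7.0476.
x̄₁ − x̄₂ = 138.9 − 112.4 = 26.5000; the interval is 26.5000 ± 7.0476 = (19.45, 33.55).

(19.45, 33.55)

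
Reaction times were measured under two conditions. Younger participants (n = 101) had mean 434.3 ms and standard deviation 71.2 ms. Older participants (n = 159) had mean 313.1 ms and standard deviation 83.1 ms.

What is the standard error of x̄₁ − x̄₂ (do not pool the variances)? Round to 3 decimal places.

Standard errors of each mean: 71.2/√101 = 7.0847 and 83.1/√159 = 6.5903.
SE(x̄₁ − x̄₂) = √(7.0847² + 6.5903²) = 9.6760 for independent samples with unequal variances.

9.676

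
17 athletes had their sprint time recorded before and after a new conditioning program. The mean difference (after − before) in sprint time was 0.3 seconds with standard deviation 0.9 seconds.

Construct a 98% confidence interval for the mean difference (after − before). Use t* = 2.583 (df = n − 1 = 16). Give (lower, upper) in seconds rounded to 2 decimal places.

(-0.26, 0.86)

This is a matched-pairs design, so SE = s_d/√n = 0.9/√17 = 0.2183.
Margin = 2.583 × 0.2183 = 0.5639; the interval is 0.3 ± 0.5639 = (-0.26, 0.86).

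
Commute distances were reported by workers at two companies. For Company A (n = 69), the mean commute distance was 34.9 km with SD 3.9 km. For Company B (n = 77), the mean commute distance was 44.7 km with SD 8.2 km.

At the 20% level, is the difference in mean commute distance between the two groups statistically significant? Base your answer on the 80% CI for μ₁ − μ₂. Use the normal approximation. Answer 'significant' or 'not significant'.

Per-group SEs: s₁/√n₁ = 3.9/√69 = 0.4695, s₂/√n₂ = 8.2/√77 = 0.9345.
Unpooled SE of the difference: √(0.22043025 + 0.87329025) = 1.0458.
Margin of error = z* · SE = 1.282 × 1.0458 = 1.3407.
x̄₁ − x̄₂ = 34.9 − 44.7 = -9.8000.
CI: -9.8000 ± 1.3407 = (-11.1407, -8.4593).
The interval (-11.1407, -8.4593) does not contain 0, so the difference is significant.

significant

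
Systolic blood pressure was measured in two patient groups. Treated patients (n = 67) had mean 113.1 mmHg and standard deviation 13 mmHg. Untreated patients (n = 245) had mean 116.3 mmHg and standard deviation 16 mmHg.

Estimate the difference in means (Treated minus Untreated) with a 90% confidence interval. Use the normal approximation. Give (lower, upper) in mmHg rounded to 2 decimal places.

(-6.31, -0.09)

Per-group SEs: s₁/√n₁ = 13/√67 = 1.5882, s₂/√n₂ = 16/√245 = 1.0222.
Unpooled SE of the difference: √(2.52237924 + 1.04489284) = 1.8887.
Margin of error = z* · SE = 1.645 × 1.8887 = 3.1069.
x̄₁ − x̄₂ = 113.1 − 116.3 = -3.2000.
CI: -3.2000 ± 3.1069 = (-6.31, -0.09).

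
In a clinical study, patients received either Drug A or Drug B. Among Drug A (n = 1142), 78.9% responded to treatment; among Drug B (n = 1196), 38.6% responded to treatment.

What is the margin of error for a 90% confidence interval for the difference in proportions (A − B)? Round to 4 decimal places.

0.0305

SE₁ = √(p̂₁(1−p̂₁)/n₁) = √(0.7890·0.2110/1142) = 0.01207; SE₂ = √(0.3860·0.6140/1196) = 0.01408.
Independent samples: SE of the difference = √(SE₁² + SE₂²) = √(0.0001456849 + 0.0001982464) = 0.01855.
z* for 90% confidence is 1.645, so the margin of error is 1.645 × 0.01855 = 0.03051.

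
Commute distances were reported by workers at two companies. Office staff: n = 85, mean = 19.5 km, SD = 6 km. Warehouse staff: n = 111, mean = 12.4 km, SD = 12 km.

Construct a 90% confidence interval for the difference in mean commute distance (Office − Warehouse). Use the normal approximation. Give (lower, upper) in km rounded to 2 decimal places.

(4.94, 9.26)

Per-group SEs: s₁/√n₁ = 6/√85 = 0.6508, s₂/√n₂ = 12/√111 = 1.1390.
Unpooled SE of the difference: √(0.42354064 + 1.297321) = 1.3118.
Margin of error = z* · SE = 1.645 × 1.3118 = 2.1579.
x̄₁ − x̄₂ = 19.5 − 12.4 = 7.1000.
CI: 7.1000 ± 2.1579 = (4.94, 9.26).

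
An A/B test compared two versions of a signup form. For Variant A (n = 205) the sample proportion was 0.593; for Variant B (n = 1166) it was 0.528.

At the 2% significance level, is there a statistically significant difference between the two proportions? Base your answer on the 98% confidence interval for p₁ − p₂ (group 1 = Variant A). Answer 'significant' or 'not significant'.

not significant

Each SE is √(p̂(1−p̂)/n): √(0.5930·0.4070/205) = 0.03431 and √(0.5280·0.4720/1166) = 0.01462.
SE(p̂₁ − p̂₂) = √(SE₁² + SE₂²) = √(0.0011771761 + 0.0002137444) = 0.03730, since the two samples are independent.
At 98% confidence z* = 2.326; margin = 2.326 × 0.03730 = 0.08676.
The difference is 0.5930 − 0.5280 = 0.0650, so the interval is 0.0650 ± 0.08676 = (-0.02176, 0.15176).
The interval (-0.02176, 0.15176) contains 0, so the difference is not significant.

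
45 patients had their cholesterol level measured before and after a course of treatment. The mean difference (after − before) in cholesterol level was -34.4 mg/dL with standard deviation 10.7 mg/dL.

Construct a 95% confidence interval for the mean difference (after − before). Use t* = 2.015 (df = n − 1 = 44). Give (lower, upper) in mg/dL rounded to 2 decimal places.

This is a matched-pairs design, so SE = s_d/√n = 10.7/√45 = 1.5951.
Margin = 2.015 × 1.5951 = 3.2141; the interval is -34.4 ± 3.2141 = (-37.61, -31.19).

(-37.61, -31.19)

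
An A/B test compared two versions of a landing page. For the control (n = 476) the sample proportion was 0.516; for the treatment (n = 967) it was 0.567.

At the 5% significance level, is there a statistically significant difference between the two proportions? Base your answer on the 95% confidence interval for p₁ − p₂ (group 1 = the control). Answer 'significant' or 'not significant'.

Each SE is √(p̂(1−p̂)/n): √(0.5160·0.4840/476) = 0.02291 and √(0.5670·0.4330/967) = 0.01593.
SE(p̂₁ − p̂₂) = √(SE₁² + SE₂²) = √(0.0005248681 + 0.0002537649) = 0.02790, since the two samples are independent.
At 95% confidence z* = 1.960; margin = 1.960 × 0.02790 = 0.05468.
The difference is 0.5160 − 0.5670 = -0.0510, so the interval is -0.0510 ± 0.05468 = (-0.10568, 0.00368).
The interval (-0.10568, 0.00368) contains 0, so the difference is not significant.

not significant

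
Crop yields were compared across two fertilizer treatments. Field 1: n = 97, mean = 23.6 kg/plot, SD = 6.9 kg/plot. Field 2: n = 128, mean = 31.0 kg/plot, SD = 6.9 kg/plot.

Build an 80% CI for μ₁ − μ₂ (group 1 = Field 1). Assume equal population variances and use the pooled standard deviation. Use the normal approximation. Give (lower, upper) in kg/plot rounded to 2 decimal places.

(-8.59, -6.21)

Pooled variance s_p² = [96·6.9² + 127·6.9²] / (97+128−2) = 47.6100, so s_p = 6.9000.
SE_diff = s_p·√(1/n₁ + 1/n₂) = 6.9000·√(1/97 + 1/128) = 0.9289.
z* = 1.282; margin = 1.282 × 0.9289 = 1.1908.
Difference = 23.6 − 31.0 = -7.4000.
-7.4000 ± 1.1908 → (-8.59, -6.21).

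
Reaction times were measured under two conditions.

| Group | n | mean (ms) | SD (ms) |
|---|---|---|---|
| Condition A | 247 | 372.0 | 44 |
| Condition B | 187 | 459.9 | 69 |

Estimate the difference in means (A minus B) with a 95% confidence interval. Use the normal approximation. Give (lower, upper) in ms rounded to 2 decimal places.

Per-group SEs: s₁/√n₁ = 44/√247 = 2.7997, s₂/√n₂ = 69/√187 = 5.0458.
Unpooled SE of the difference: √(7.83832009 + 25.46009764) = 5.7705.
Margin of error = z* · SE = 1.960 × 5.7705 = 11.3102.
x̄₁ − x̄₂ = 372.0 − 459.9 = -87.9000.
CI: -87.9000 ± 11.3102 = (-99.21, -76.59).

(-99.21, -76.59)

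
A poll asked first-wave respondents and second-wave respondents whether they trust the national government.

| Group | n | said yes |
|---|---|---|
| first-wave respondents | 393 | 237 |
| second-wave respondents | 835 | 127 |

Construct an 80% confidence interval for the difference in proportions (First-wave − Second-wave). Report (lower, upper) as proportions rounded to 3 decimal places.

(0.416, 0.486)

First, p̂₁ = 237/393 = 0.6031; p̂₂ = 127/835 = 0.1521.
The two standard errors are √(0.6031×0.3969/393) = 0.02468 and √(0.1521×0.8479/835) = 0.01243.
Because the samples are independent, SE_diff = √(0.02468² + 0.01243²) = 0.02763.
Using z* = 1.282 for 80%, ME = 1.282 × 0.02763 = 0.03542.
p̂₁ − p̂₂ = 0.4510; interval 0.4510 ± 0.03542 gives (0.416, 0.486).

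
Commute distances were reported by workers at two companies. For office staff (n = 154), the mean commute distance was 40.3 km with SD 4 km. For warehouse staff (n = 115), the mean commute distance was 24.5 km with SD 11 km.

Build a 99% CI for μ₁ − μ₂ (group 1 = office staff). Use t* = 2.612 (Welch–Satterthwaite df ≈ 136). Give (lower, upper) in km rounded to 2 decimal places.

Per-group SEs: s₁/√n₁ = 4/√154 = 0.3223, s₂/√n₂ = 11/√115 = 1.0258.
Unpooled SE of the difference: √(0.10387729 + 1.05226564) = 1.0752.
Margin of error = t* · SE = 2.612 × 1.0752 = 2.8084.
x̄₁ − x̄₂ = 40.3 − 24.5 = 15.8000.
CI: 15.8000 ± 2.8084 = (12.99, 18.61).

(12.99, 18.61)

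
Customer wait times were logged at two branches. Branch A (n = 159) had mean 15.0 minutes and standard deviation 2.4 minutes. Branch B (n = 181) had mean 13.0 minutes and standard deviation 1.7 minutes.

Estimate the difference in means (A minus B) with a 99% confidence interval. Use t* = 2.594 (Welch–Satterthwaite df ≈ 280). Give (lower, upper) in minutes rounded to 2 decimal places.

Standard errors of each mean: 2.4/√159 = 0.1903 and 1.7/√181 = 0.1264.
SE(x̄₁ − x̄₂) = √(0.1903² + 0.1264²) = 0.2285 for independent samples with unequal variances.
With t* = 2.594, the margin is 2.594 × 0.2285 = 0.5927.
x̄₁ − x̄₂ = 15.0 − 13.0 = 2.0000; the interval is 2.0000 ± 0.5927 = (1.41, 2.59).

(1.41, 2.59)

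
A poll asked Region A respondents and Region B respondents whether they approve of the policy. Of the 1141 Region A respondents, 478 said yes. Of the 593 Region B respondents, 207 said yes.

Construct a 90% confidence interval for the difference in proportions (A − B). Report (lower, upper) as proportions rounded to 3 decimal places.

p̂₁ = 478/1141 = 0.4189 and p̂₂ = 207/593 = 0.3491.
SE₁ = √(p̂₁(1−p̂₁)/n₁) = √(0.4189·0.5811/1141) = 0.01461; SE₂ = √(0.3491·0.6509/593) = 0.01958.
Independent samples: SE of the difference = √(SE₁² + SE₂²) = √(0.0002134521 + 0.0003833764) = 0.02443.
z* for 90% confidence is 1.645, so the margin of error is 1.645 × 0.02443 = 0.04019.
Point estimate p̂₁ − p̂₂ = 0.4189 − 0.3491 = 0.0698.
0.0698 ± 0.04019 → (0.030, 0.110).

(0.030, 0.110)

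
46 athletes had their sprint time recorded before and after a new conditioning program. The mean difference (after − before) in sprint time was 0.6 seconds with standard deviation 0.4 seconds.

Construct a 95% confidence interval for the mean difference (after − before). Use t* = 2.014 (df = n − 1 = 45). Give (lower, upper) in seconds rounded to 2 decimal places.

(0.48, 0.72)

Paired design: SE = s_d/√n = 0.4/√46 = 0.0590.
t* = 2.014; margin of error = 2.014 × 0.0590 = 0.1188.
0.6 ± 0.1188 → (0.48, 0.72).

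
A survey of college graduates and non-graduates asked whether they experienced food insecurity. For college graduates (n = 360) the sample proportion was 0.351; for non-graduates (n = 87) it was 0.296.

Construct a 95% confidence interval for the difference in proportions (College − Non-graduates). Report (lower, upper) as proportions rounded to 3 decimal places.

(-0.053, 0.163)

SE₁ = √(p̂₁(1−p̂₁)/n₁) = √(0.3510·0.6490/360) = 0.02516; SE₂ = √(0.2960·0.7040/87) = 0.04894.
Independent samples: SE of the difference = √(SE₁² + SE₂²) = √(0.0006330256 + 0.0023951236) = 0.05503.
z* for 95% confidence is 1.960, so the margin of error is 1.960 × 0.05503 = 0.10786.
Point estimate p̂₁ − p̂₂ = 0.3510 − 0.2960 = 0.0550.
0.0550 ± 0.10786 → (-0.053, 0.163).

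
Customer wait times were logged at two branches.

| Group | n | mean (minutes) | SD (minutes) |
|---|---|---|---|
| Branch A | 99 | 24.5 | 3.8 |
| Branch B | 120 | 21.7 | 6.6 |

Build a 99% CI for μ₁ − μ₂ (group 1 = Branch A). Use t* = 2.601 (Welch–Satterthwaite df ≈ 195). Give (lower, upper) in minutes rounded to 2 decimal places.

(0.94, 4.66)

Per-group SEs: s₁/√n₁ = 3.8/√99 = 0.3819, s₂/√n₂ = 6.6/√120 = 0.6025.
Unpooled SE of the difference: √(0.14584761 + 0.36300625) = 0.7133.
Margin of error = t* · SE = 2.601 × 0.7133 = 1.8553.
x̄₁ − x̄₂ = 24.5 − 21.7 = 2.8000.
CI: 2.8000 ± 1.8553 = (0.94, 4.66).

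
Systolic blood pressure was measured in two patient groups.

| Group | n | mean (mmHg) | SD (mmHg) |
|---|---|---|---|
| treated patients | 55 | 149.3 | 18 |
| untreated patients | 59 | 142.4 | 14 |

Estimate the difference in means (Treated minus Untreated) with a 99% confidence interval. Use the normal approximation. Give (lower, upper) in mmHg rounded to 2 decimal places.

SE₁ = s₁/√n₁ = 18/√55 = 2.4271; SE₂ = 14/√59 = 1.8226.
Independent samples, unequal variances: SE_diff = √(SE₁² + SE₂²) = √(5.89081441 + 3.32187076) = 3.0352.
z* = 2.576, so margin of error = 2.576 × 3.0352 = 7.8187.
Difference in means = 149.3 − 142.4 = 6.9000.
6.9000 ± 7.8187 → (-0.92, 14.72).

(-0.92, 14.72)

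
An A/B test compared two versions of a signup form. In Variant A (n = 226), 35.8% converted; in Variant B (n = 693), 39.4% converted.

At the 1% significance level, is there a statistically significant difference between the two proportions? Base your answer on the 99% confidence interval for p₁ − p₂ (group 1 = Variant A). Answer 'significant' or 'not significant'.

not significant

SE₁ = √(p̂₁(1−p̂₁)/n₁) = √(0.3580·0.6420/226) = 0.03189; SE₂ = √(0.3940·0.6060/693) = 0.01856.
Independent samples: SE of the difference = √(SE₁² + SE₂²) = √(0.0010169721 + 0.0003444736) = 0.03690.
z* for 99% confidence is 2.576, so the margin of error is 2.576 × 0.03690 = 0.09505.
Point estimate p̂₁ − p̂₂ = 0.3580 − 0.3940 = -0.0360.
-0.0360 ± 0.09505 → (-0.13105, 0.05905).
The interval (-0.13105, 0.05905) contains 0, so the difference is not significant.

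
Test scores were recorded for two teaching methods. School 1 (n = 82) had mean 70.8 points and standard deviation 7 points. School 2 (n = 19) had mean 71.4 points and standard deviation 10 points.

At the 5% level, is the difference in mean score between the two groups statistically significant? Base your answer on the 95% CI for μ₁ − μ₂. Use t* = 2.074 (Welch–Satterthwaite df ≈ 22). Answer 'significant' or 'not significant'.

not significant

Standard errors of each mean: 7/√82 = 0.7730 and 10/√19 = 2.2942.
SE(x̄₁ − x̄₂) = √(0.7730² + 2.2942²) = 2.4209 for independent samples with unequal variances.
With t* = 2.074, the margin is 2.074 × 2.4209 = 5.0209.
x̄₁ − x̄₂ = 70.8 − 71.4 = -0.6000; the interval is -0.6000 ± 5.0209 = (-5.6209, 4.4209).
The interval (-5.6209, 4.4209) contains 0, so the difference is not significant.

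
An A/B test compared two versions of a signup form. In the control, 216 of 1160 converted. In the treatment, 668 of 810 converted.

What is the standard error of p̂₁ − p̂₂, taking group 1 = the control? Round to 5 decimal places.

0.01758

Sample proportions: 216/1160 = 0.1862, 668/810 = 0.8247.
Each SE is √(p̂(1−p̂)/n): √(0.1862·0.8138/1160) = 0.01143 and √(0.8247·0.1753/810) = 0.01336.
SE(p̂₁ − p̂₂) = √(SE₁² + SE₂²) = √(0.0001306449 + 0.0001784896) = 0.01758, since the two samples are independent.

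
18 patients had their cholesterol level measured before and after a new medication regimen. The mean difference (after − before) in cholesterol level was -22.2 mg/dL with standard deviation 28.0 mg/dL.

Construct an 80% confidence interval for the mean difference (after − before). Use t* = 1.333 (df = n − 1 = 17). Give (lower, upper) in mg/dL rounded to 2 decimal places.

Paired design: SE = s_d/√n = 28.0/√18 = 6.5997.
t* = 1.333; margin of error = 1.333 × 6.5997 = 8.7974.
-22.2 ± 8.7974 → (-31.00, -13.40).

(-31.00, -13.40)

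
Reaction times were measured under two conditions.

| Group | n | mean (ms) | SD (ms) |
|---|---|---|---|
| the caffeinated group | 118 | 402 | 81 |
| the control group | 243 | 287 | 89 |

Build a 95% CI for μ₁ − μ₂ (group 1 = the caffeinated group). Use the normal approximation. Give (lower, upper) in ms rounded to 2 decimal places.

(96.59, 133.41)

Per-group SEs: s₁/√n₁ = 81/√118 = 7.4567, s₂/√n₂ = 89/√243 = 5.7094.
Unpooled SE of the difference: √(55.60237489 + 32.59724836) = 9.3915.
Margin of error = z* · SE = 1.960 × 9.3915 = 18.4073.
x̄₁ − x̄₂ = 402 − 287 = 115.0000.
CI: 115.0000 ± 18.4073 = (96.59, 133.41).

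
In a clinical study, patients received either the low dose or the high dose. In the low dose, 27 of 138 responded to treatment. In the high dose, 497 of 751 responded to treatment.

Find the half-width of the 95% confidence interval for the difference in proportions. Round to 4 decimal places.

p̂₁ = 27/138 = 0.1957 and p̂₂ = 497/751 = 0.6618.
SE₁ = √(p̂₁(1−p̂₁)/n₁) = √(0.1957·0.8043/138) = 0.03377; SE₂ = √(0.6618·0.3382/751) = 0.01726.
Independent samples: SE of the difference = √(SE₁² + SE₂²) = √(0.0011404129 + 0.0002979076) = 0.03793.
z* for 95% confidence is 1.960, so the margin of error is 1.960 × 0.03793 = 0.07434.

0.0743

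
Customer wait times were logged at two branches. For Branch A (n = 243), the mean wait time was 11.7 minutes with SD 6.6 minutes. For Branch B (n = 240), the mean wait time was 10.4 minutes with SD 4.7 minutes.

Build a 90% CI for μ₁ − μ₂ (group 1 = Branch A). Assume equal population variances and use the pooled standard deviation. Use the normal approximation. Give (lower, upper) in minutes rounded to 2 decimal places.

Pooled variance s_p² = [242·6.6² + 239·4.7²] / (243+240−2) = 32.8920, so s_p = 5.7352.
SE_diff = s_p·√(1/n₁ + 1/n₂) = 5.7352·√(1/243 + 1/240) = 0.5219.
z* = 1.645; margin = 1.645 × 0.5219 = 0.8585.
Difference = 11.7 − 10.4 = 1.3000.
1.3000 ± 0.8585 → (0.44, 2.16).

(0.44, 2.16)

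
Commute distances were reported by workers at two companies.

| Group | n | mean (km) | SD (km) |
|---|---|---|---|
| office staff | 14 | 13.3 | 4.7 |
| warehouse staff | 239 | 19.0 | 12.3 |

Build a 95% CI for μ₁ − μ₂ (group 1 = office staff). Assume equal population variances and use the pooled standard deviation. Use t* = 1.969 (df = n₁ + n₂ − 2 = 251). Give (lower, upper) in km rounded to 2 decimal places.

Pooled variance s_p² = [13·4.7² + 238·12.3²] / (14+239−2) = 144.5984, so s_p = 12.0249.
SE_diff = s_p·√(1/n₁ + 1/n₂) = 12.0249·√(1/14 + 1/239) = 3.3066.
t* = 1.969; margin = 1.969 × 3.3066 = 6.5107.
Difference = 13.3 − 19.0 = -5.7000.
-5.7000 ± 6.5107 → (-12.21, 0.81).

(-12.21, 0.81)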